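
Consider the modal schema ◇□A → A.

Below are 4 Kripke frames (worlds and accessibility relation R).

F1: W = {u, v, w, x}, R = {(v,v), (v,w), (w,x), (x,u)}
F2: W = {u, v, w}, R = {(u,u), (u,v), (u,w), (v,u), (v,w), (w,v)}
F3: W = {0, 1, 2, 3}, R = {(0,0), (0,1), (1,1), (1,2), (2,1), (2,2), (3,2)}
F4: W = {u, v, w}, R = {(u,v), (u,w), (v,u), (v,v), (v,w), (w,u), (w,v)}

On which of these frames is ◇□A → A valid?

This is the axiom for symmetry; its first-order frame correspondent is ∀x ∀y (Rxy → Ryx).
F1: fails — Rxu but not Rux.
F2: fails — Ruw but not Rwu.
F3: fails — R32 but not R23.
F4: ✓.
Valid on: F4.

F4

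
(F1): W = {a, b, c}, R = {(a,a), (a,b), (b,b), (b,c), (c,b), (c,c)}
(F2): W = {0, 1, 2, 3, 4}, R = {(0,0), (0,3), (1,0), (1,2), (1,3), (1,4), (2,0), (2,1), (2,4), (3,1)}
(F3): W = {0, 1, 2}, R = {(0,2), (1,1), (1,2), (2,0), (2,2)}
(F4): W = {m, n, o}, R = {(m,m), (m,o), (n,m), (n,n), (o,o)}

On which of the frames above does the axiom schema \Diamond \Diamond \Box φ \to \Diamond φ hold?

(F1), (F3)

The schema corresponds to a generalized confluence (Geach) condition: \forall x \forall y (x R^2 y \to \exists w (yRw \wedge xRw)).
(F1): ✓.
(F2): fails — 0R²3 but no w with 3Rw and 0Rw.
(F3): ✓.
(F4): fails — nR²o but no w with oRw and nRw.
Valid on: (F1), (F3).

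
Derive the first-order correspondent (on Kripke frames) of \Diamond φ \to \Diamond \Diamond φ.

\forall x \forall y (xRy \to \exists w (y = w \wedge x R^2 w))

This is a Sahlqvist (Geach-type) schema ◇^1□^0φ → □^0◇^2φ.
Minimal-valuation argument: fix x; take any y with xR^1y and any z with xR^0z. Set V(φ) to the set of worlds R-reachable from y in exactly 0 steps. Then □^0φ holds at y, so the antecedent holds at x; validity forces ◇^2φ at z, giving a w with zR^2w and yR^0w.
First-order correspondent: \forall x \forall y (xRy \to \exists w (y = w \wedge x R^2 w)).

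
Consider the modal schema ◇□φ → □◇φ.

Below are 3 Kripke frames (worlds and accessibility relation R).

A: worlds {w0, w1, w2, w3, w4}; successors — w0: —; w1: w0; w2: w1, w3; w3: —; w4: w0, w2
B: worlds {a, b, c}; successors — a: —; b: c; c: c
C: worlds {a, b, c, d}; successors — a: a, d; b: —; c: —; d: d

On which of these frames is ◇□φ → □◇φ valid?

The schema corresponds to convergence: ∀x ∀y ∀z (Rxy ∧ Rxz → ∃w (Ryw ∧ Rzw)).
A: fails — Rw1w0 and Rw1w0 but w0 and w0 have no common successor.
B: ✓.
C: ✓.

B, C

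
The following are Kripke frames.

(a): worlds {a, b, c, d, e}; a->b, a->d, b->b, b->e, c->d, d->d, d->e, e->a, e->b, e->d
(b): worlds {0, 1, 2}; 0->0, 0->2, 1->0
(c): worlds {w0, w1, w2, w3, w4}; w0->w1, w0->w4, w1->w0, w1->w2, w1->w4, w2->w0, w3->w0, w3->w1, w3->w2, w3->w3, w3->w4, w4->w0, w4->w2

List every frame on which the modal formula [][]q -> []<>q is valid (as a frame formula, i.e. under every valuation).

Frame correspondent (Sahlqvist): forall x forall z (xRz -> exists w (x R^2 w & zRw)) — i.e. a generalized confluence (Geach) condition.
(a): condition met.
(b): fails — 0R2 but no w with 0R²w and 2Rw.
(c): condition met.
Valid on: (a), (c).

(a), (c)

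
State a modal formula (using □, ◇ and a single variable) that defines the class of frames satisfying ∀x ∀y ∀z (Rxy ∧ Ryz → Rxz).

This is transitivity; the standard corresponding axiom is 4: □p → □□p.
Suppose □p→□□p is valid. Take Rxy, Ryz and set V(p)={w : Rxw}. Then □p at x, so □□p at x, so □p at y, so p at z, i.e. Rxz.

□p → □□p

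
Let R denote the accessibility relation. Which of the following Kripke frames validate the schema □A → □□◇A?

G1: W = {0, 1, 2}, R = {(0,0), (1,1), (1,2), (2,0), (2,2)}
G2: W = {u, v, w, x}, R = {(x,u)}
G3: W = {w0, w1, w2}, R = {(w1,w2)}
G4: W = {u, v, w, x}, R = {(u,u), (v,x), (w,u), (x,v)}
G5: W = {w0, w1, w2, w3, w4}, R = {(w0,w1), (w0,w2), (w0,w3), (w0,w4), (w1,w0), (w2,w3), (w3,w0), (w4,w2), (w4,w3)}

G2, G3, G4

This is the axiom for a generalized confluence (Geach) condition; its first-order frame correspondent is ∀x ∀z (xR²z → ∃w (xRw ∧ zRw)).
G1: fails — 1R²0 but no w with 1Rw and 0Rw.
G2: condition met.
G3: condition met.
G4: condition met.
G5: fails — w0R²w3 but no w with w0Rw and w3Rw.
Valid on: G2, G3, G4.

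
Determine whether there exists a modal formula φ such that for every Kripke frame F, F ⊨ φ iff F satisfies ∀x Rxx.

Definable; □q → q defines it

Yes: it is reflexivity, defined by the T schema □q → q.
Suppose □q→q is valid. At any x set V(q)={w : Rxw}. Then □q holds at x, so q holds at x, i.e. Rxx.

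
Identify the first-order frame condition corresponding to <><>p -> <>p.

Equivalently (dual form): □p → □□p.
Suppose □p→□□p is valid. Take Rxy, Ryz and set V(p)={w : Rxw}. Then □p at x, so □□p at x, so □p at y, so p at z, i.e. Rxz.

transitivity: forall x forall y forall z (Rxy & Ryz -> Rxz)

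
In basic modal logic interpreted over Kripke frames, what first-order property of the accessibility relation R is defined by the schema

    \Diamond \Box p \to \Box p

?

Equivalently (dual form): ◇p → □◇p.
Suppose ◇p→□◇p is valid. Take Rxy, Rxz and set V(p)={y}. Then ◇p at x, so □◇p at x, so ◇p at z, so some w with Rzw has p; w=y, i.e. Rzy. By symmetry of the argument, Ryz.

the Euclidean property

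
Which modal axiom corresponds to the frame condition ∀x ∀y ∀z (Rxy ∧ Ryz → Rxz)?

This is transitivity; the standard corresponding axiom is 4: □s → □□s.
Suppose □s→□□s is valid. Take Rxy, Ryz and set V(s)={w : Rxw}. Then □s at x, so □□s at x, so □s at y, so s at z, i.e. Rxz.

□s → □□s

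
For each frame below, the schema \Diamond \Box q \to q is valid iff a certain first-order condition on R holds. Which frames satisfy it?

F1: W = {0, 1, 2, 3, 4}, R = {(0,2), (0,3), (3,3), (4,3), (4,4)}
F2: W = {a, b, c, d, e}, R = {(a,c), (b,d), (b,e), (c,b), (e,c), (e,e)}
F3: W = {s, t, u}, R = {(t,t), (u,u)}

F3

The schema corresponds to symmetry: \forall x \forall y (Rxy \to Ryx).
F1: fails — R02 but not R20.
F2: fails — Rec but not Rce.
F3: holds.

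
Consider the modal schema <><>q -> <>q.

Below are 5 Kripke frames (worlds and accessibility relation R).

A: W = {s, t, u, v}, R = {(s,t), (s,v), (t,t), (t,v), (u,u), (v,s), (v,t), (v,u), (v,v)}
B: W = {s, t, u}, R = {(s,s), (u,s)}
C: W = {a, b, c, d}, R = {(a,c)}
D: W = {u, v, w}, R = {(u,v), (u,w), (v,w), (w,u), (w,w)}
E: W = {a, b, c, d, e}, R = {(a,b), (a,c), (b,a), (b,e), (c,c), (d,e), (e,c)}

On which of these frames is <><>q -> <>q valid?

The schema corresponds to transitivity: forall x forall y forall z (Rxy & Ryz -> Rxz).
A: fails — Rtv and Rvu but not Rtu.
B: ✓.
C: ✓.
D: fails — Rwu and Ruv but not Rwv.
E: fails — Rde and Rec but not Rdc.
Valid on: B, C.

B, C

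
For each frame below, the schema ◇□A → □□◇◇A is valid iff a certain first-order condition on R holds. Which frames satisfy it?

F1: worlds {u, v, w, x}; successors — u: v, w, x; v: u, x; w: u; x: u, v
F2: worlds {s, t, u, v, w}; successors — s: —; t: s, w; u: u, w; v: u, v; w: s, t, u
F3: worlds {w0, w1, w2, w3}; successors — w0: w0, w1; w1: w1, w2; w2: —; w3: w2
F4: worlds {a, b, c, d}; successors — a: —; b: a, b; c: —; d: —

F1

Frame correspondent (Sahlqvist): ∀x ∀y ∀z ((xRy ∧ xR²z) → ∃w (yRw ∧ zR²w)) — i.e. a generalized confluence (Geach) condition.
F1: ✓.
F2: fails — tRs, tR²s but no w* with sRw* and sR²w*.
F3: fails — w0Rw0, w0R²w2 but no w with w0Rw and w2R²w.
F4: fails — bRa, bR²a but no w with aRw and aR²w.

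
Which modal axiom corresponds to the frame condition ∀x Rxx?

A defining formula is □s → s (the T axiom).

□s → s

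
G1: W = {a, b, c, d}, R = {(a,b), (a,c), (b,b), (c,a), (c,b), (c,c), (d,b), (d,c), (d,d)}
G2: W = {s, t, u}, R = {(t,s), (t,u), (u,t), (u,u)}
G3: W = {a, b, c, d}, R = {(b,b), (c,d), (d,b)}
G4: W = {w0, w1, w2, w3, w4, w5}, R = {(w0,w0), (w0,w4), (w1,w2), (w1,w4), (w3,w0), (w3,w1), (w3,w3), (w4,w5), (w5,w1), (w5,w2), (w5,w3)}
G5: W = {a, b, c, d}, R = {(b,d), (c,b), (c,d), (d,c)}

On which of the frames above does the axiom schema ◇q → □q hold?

G3

Frame correspondent (Sahlqvist): ∀x ∀y ∀z (Rxy ∧ Rxz → y = z) — i.e. partial functionality.
G1: fails — a sees both b and c.
G2: fails — t sees both s and u.
G3: ✓.
G4: fails — w0 sees both w0 and w4.
G5: fails — c sees both b and d.
Valid on: G3.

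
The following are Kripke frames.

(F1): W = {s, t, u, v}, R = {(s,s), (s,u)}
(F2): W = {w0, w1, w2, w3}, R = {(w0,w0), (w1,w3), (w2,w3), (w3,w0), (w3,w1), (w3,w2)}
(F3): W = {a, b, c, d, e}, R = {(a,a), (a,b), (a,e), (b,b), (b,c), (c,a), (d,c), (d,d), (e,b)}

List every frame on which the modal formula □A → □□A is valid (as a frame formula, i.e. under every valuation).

Frame correspondent (Sahlqvist): ∀x ∀y ∀z (Rxy ∧ Ryz → Rxz) — i.e. transitivity.
(F1): holds.
(F2): fails — Rw3w1 and Rw1w3 but not Rw3w3.
(F3): fails — Rbc and Rca but not Rba.

(F1)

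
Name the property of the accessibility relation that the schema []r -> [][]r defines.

Suppose □r→□□r is valid. Take Rxy, Ryz and set V(r)={w : Rxw}. Then □r at x, so □□r at x, so □r at y, so r at z, i.e. Rxz.

transitivity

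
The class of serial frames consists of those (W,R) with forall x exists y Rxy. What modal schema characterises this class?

□p → ◇p

A defining formula is □p → ◇p (the D axiom).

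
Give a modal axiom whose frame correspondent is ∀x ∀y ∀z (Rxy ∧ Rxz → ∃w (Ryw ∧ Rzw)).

This is convergence; the standard corresponding axiom is .2: ◇□ψ → □◇ψ.

◇□ψ → □◇ψ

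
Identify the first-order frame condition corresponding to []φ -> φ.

Reflexivity

This schema is the T axiom.
Its frame correspondent is reflexivity — forall x Rxx.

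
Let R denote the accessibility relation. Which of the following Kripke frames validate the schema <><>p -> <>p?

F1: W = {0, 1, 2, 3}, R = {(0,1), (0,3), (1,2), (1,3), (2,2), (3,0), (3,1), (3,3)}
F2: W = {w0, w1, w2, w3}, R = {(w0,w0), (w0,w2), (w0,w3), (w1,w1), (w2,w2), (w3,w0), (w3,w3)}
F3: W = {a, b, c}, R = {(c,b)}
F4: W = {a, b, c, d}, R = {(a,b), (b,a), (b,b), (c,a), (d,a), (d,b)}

F3

Frame correspondent (Sahlqvist): forall x forall y forall z (Rxy & Ryz -> Rxz) — i.e. transitivity.
F1: fails — R31 and R12 but not R32.
F2: fails — Rw3w0 and Rw0w2 but not Rw3w2.
F3: satisfies the condition.
F4: fails — Rab and Rba but not Raa.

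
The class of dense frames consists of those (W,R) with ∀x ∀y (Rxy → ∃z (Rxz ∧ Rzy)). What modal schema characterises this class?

□□q → □q

A defining formula is □□q → □q (the C4 axiom).
Suppose □□q→□q is valid. Take Rxy and set V(q)={w : xR²w}. Then □□q at x, so □q at x, so q at y, i.e. ∃z(Rxz∧Rzy).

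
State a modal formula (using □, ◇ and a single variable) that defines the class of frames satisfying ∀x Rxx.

A defining formula is □q → q (the T axiom).

□q → q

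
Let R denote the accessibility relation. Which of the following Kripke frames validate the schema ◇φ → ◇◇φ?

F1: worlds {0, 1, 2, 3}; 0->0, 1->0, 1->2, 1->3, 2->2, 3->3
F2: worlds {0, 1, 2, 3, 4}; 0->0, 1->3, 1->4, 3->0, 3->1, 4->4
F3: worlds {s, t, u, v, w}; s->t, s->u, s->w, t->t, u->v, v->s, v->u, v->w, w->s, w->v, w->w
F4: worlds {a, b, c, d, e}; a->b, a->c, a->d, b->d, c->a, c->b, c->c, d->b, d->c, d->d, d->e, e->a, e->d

This is the axiom for a generalized confluence (Geach) condition; its first-order frame correspondent is ∀x ∀y (xRy → ∃w (y = w ∧ xR²w)).
F1: ✓.
F2: fails — 1R3 but no w with 3=w and 1R²w.
F3: fails — sRu but no w* with u=w* and sR²w*.
F4: fails — eRa but no w with a=w and eR²w.
Valid on: F1.

F1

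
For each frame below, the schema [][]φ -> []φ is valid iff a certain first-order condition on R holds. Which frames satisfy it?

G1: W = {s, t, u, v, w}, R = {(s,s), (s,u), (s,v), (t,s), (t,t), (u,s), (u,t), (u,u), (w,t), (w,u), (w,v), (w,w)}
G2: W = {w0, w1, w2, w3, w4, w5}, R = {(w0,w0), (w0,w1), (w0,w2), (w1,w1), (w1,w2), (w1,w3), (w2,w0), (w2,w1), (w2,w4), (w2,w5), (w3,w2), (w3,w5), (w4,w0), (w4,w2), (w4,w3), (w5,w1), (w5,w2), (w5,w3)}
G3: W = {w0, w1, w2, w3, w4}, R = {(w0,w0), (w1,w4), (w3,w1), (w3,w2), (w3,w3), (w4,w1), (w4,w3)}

Frame correspondent (Sahlqvist): forall x forall y (Rxy -> exists z (Rxz & Rzy)) — i.e. density.
G1: satisfies the condition.
G2: fails — Rw2w4 but no z with Rw2z and Rzw4.
G3: fails — Rw1w4 but no z with Rw1z and Rzw4.

G1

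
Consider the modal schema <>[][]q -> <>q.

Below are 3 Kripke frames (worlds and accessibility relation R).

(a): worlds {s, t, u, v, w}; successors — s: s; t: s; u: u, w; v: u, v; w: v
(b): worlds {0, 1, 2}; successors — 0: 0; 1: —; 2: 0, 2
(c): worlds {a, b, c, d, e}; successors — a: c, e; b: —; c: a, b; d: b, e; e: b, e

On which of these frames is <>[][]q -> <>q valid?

The schema corresponds to a generalized confluence (Geach) condition: forall x forall y (xRy -> exists w (y R^2 w & xRw)).
(a): ✓.
(b): ✓.
(c): fails — cRb but no w with bR²w and cRw.
Valid on: (a), (b).

(a), (b)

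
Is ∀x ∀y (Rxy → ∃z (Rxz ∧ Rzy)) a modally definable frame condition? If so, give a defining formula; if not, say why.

Yes, by □□q → □q

This is a Sahlqvist condition; the C4 axiom □□q → □q defines it.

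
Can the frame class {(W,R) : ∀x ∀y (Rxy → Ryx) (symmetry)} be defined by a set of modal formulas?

Yes, by p → □◇p

Yes: it is symmetry, defined by the B schema p → □◇p.
Suppose p→□◇p is valid. Take Rxy and set V(p)={x}. Then p at x, so □◇p at x, so ◇p at y, so some z with Ryz has p; z=x, i.e. Ryx.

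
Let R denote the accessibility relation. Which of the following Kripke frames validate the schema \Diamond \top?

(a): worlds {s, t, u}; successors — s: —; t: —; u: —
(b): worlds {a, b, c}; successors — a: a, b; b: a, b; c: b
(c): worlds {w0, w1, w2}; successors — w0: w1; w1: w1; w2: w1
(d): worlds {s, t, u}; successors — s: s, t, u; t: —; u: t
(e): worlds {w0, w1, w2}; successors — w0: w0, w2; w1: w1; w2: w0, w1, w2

(b), (c), (e)

Frame correspondent (Sahlqvist): \forall x \exists y Rxy — i.e. seriality.
(a): fails — world s has no successor.
(b): condition met.
(c): condition met.
(d): fails — world t has no successor.
(e): condition met.
Valid on: (b), (c), (e).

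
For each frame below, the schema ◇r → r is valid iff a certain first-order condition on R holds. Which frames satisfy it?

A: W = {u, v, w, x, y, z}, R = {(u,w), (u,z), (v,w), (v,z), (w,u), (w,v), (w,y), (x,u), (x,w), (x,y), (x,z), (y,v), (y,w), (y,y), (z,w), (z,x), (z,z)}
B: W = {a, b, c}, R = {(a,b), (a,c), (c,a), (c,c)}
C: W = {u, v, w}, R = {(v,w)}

This is the axiom for a generalized confluence (Geach) condition; its first-order frame correspondent is ∀x ∀y (xRy → ∃w (y = w ∧ x = w)).
A: fails — uRw but w ≠ u.
B: fails — aRb but b ≠ a.
C: fails — vRw but w ≠ v.
Valid on no frame.

none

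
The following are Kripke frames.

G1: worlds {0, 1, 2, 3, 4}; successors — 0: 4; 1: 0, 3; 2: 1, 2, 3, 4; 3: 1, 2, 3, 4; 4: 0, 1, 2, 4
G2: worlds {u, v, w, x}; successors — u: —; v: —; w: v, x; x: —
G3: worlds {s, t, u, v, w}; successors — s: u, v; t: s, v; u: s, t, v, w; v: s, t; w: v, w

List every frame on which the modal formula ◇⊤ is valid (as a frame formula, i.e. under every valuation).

The schema corresponds to seriality: ∀x ∃y Rxy.
G1: satisfies the condition.
G2: fails — world u has no successor.
G3: satisfies the condition.
Valid on: G1, G3.

G1, G3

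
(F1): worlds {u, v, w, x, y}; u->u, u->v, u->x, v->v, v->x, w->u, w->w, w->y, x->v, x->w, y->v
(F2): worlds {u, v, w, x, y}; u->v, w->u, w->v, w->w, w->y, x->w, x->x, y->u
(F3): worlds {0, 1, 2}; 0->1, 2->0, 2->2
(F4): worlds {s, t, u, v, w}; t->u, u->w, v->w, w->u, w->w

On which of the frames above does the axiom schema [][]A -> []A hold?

Frame correspondent (Sahlqvist): forall x forall y (Rxy -> exists z (Rxz & Rzy)) — i.e. density.
(F1): ✓.
(F2): fails — Ruv but no z with Ruz and Rzv.
(F3): fails — R01 but no z with R0z and Rz1.
(F4): fails — Rtu but no z with Rtz and Rzu.
Valid on: (F1).

(F1)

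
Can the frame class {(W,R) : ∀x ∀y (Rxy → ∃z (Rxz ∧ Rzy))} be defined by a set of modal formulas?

Yes — defined by □□p → □p

The condition is density. A defining modal formula is □□p → □p.
Suppose □□p→□p is valid. Take Rxy and set V(p)={w : xR²w}. Then □□p at x, so □p at x, so p at y, i.e. ∃z(Rxz∧Rzy).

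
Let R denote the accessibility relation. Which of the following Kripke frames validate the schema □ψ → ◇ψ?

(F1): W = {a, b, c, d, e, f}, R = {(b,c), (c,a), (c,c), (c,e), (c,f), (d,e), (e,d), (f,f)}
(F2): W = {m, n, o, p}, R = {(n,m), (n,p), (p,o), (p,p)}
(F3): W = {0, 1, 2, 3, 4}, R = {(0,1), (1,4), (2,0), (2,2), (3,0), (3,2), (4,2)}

Frame correspondent (Sahlqvist): ∀x ∃y Rxy — i.e. seriality.
(F1): fails — world a has no successor.
(F2): fails — world m has no successor.
(F3): holds.

(F3)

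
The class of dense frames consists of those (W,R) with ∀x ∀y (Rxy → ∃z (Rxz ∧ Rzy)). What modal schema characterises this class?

□□r → □r

A defining formula is □□r → □r (the C4 axiom).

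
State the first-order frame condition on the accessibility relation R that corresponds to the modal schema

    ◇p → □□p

This is a Sahlqvist (Geach-type) schema ◇^1□^0p → □^2◇^0p.
Minimal-valuation argument: fix x; take any y with xR^1y and any z with xR^2z. Set V(p) to the set of worlds R-reachable from y in exactly 0 steps. Then □^0p holds at y, so the antecedent holds at x; validity forces ◇^0p at z, giving a w with zR^0w and yR^0w.
First-order correspondent: ∀x ∀y ∀z ((xRy ∧ xR²z) → ∃w (y = w ∧ z = w)).

∀x ∀y ∀z ((xRy ∧ xR²z) → ∃w (y = w ∧ z = w))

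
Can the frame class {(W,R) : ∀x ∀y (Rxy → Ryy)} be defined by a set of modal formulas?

This is a Sahlqvist condition; the T□ axiom □(□q → q) defines it.

Definable; □(□q → q) defines it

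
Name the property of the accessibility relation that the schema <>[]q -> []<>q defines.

convergence: forall x forall y forall z (Rxy & Rxz -> exists w (Ryw & Rzw))

This is the .2 axiom.
Its frame correspondent is convergence — forall x forall y forall z (Rxy & Rxz -> exists w (Ryw & Rzw)).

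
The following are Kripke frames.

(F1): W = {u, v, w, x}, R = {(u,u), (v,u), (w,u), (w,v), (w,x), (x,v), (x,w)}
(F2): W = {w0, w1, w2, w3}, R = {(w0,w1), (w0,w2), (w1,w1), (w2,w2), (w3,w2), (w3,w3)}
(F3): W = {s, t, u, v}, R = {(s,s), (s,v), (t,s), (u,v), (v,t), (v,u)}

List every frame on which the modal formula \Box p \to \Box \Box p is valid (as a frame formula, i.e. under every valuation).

(F2)

Frame correspondent (Sahlqvist): \forall x \forall y \forall z (Rxy \wedge Ryz \to Rxz) — i.e. transitivity.
(F1): fails — Rxw and Rwu but not Rxu.
(F2): holds.
(F3): fails — Ruv and Rvt but not Rut.
Valid on: (F2).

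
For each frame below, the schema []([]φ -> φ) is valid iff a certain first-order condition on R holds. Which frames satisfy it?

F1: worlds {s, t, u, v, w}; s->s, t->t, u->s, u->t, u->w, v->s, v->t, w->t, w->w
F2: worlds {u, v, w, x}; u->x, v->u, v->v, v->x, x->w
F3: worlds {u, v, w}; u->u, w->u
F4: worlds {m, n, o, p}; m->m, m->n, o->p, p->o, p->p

F1, F3

The schema corresponds to shift-reflexivity: forall x forall y (Rxy -> Ryy).
F1: condition met.
F2: fails — Rxw but not Rww.
F3: condition met.
F4: fails — Rpo but not Roo.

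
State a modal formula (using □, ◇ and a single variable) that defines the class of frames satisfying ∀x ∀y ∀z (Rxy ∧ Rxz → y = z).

A defining formula is ◇ψ → □ψ (the CD axiom).
Suppose ◇ψ→□ψ is valid. Take Rxy, Rxz and set V(ψ)={y}. Then ◇ψ at x, so □ψ at x, so ψ at z, i.e. z=y.

◇ψ → □ψ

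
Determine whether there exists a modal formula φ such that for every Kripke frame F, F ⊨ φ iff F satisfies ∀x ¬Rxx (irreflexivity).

If a class were modally definable it would be closed under surjective bounded morphisms (Goldblatt–Thomason).
The 5-cycle (worlds 0,1,2,3,4 with 0→1→2→3→4→0) is irreflexive, and the map sending every world to a single reflexive point • is a surjective bounded morphism (forth: every edge maps to (•,•); back: every world has a successor). So any modal formula valid on the 5-cycle is also valid on the reflexive point, which is not irreflexive.
So no modal formula (or set of formulas) defines exactly the irreflexive frames.

Not modally definable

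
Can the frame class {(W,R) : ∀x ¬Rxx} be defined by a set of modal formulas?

No

Any modally definable frame class is closed under surjective bounded morphisms.
The 3-cycle (worlds a,b,c with a→b→c→a) is irreflexive, and the map sending every world to a single reflexive point • is a surjective bounded morphism (forth: every edge maps to (•,•); back: every world has a successor). So any modal formula valid on the 3-cycle is also valid on the reflexive point, which is not irreflexive.
So no modal formula (or set of formulas) defines exactly the irreflexive frames.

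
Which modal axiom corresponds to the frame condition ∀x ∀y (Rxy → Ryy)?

□(□s → s)

A defining formula is □(□s → s) (the T□ axiom).
Suppose □(□s→s) is valid. Take Rxy and set V(s)={w : Ryw}. Then at y, □s holds; since □(□s→s) at x, □s→s at y, so s at y, i.e. Ryy.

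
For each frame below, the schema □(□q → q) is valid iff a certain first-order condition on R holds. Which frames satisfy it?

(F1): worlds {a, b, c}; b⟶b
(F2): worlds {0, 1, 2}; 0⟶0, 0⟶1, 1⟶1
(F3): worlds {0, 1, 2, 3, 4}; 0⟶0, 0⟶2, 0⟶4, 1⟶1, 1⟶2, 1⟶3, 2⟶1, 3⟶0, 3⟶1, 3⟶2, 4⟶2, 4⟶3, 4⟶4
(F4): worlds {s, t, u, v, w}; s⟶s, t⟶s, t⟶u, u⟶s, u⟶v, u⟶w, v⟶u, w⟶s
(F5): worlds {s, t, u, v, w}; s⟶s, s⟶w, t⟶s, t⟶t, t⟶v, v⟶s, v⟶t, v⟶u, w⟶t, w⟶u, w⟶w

The schema corresponds to shift-reflexivity: ∀x ∀y (Rxy → Ryy).
(F1): ✓.
(F2): ✓.
(F3): fails — R32 but not R22.
(F4): fails — Ruv but not Rvv.
(F5): fails — Rtv but not Rvv.
Valid on: (F1), (F2).

(F1), (F2)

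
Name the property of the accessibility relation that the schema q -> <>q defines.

Reflexivity

This is frame-equivalent to □q → q (substitute ¬q for q and contrapose).
Suppose □q→q is valid. At any x set V(q)={w : Rxw}. Then □q holds at x, so q holds at x, i.e. Rxx.
Conversely, on a frame with reflexivity the schema holds at every world under every valuation.
So the correspondent is reflexivity.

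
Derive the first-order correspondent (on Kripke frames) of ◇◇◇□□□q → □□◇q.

This is a Sahlqvist (Geach-type) schema ◇^3□^3q → □^2◇^1q.
Minimal-valuation argument: fix x; take any y with xR^3y and any z with xR^2z. Set V(q) to the set of worlds R-reachable from y in exactly 3 steps. Then □^3q holds at y, so the antecedent holds at x; validity forces ◇^1q at z, giving a w with zR^1w and yR^3w.
First-order correspondent: ∀x ∀y ∀z ((xR³y ∧ xR²z) → ∃w (yR³w ∧ zRw)).

∀x ∀y ∀z ((xR³y ∧ xR²z) → ∃w (yR³w ∧ zRw))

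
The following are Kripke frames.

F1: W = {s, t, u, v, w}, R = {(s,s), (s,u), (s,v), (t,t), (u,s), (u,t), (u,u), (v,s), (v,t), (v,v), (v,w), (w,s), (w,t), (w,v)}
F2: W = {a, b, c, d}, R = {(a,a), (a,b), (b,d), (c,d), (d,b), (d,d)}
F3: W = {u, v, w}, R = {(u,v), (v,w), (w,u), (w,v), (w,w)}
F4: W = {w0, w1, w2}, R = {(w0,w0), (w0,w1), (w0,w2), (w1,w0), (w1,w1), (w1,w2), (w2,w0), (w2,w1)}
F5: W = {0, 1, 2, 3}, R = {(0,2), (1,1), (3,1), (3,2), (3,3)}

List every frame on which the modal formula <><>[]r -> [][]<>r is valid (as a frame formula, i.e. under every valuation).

Frame correspondent (Sahlqvist): forall x forall y forall z ((x R^2 y & x R^2 z) -> exists w (yRw & zRw)) — i.e. a generalized confluence (Geach) condition.
F1: fails — sR²s, sR²t but no w* with sRw* and tRw*.
F2: fails — aR²a, aR²b but no w with aRw and bRw.
F3: fails — vR²u, vR²v but no t with uRt and vRt.
F4: condition met.
F5: fails — 3R²1, 3R²2 but no w with 1Rw and 2Rw.

F4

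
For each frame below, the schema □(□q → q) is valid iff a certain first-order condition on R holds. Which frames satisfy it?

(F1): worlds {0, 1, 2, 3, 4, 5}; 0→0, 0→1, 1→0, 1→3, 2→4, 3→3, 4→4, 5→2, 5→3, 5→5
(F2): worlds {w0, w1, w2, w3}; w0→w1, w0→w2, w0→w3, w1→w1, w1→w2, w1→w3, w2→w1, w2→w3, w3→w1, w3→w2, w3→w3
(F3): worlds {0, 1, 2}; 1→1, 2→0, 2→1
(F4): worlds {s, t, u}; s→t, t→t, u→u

(F4)

The schema corresponds to shift-reflexivity: ∀x ∀y (Rxy → Ryy).
(F1): fails — R01 but not R11.
(F2): fails — Rw1w2 but not Rw2w2.
(F3): fails — R20 but not R00.
(F4): satisfies the condition.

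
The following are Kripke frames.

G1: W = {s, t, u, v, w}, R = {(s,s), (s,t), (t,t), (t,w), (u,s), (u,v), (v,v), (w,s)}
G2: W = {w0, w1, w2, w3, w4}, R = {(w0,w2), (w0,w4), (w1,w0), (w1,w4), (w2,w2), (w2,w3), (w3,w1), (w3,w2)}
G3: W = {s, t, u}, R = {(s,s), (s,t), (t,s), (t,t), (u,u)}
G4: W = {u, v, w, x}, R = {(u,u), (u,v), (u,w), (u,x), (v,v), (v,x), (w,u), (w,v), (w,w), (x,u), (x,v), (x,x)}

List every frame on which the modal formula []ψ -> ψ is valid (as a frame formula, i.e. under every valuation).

Frame correspondent (Sahlqvist): forall x Rxx — i.e. reflexivity.
G1: fails — world u does not see itself.
G2: fails — world w0 does not see itself.
G3: condition met.
G4: condition met.
Valid on: G3, G4.

G3, G4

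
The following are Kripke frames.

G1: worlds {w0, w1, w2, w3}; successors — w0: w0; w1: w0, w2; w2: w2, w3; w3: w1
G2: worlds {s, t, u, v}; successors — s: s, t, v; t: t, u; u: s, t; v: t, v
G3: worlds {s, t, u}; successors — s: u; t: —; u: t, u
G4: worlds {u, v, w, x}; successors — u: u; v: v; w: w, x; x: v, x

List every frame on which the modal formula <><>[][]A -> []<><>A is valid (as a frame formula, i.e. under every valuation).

This is the axiom for a generalized confluence (Geach) condition; its first-order frame correspondent is forall x forall y forall z ((x R^2 y & xRz) -> exists w (y R^2 w & z R^2 w)).
G1: fails — w1R²w0, w1Rw2 but no w with w0R²w and w2R²w.
G2: condition met.
G3: fails — sR²t, sRu but no w with tR²w and uR²w.
G4: condition met.

G2, G4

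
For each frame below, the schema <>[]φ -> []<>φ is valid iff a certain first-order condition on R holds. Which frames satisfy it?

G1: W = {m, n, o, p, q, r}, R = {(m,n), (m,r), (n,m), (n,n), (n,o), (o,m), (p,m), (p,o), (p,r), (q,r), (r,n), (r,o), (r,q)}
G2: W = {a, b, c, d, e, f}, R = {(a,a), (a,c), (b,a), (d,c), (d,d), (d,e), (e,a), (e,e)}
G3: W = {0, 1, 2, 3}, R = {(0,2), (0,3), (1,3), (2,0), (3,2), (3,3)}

This is the axiom for convergence; its first-order frame correspondent is forall x forall y forall z (Rxy & Rxz -> exists w (Ryw & Rzw)).
G1: fails — Rno and Rnm but o and m have no common successor.
G2: fails — Raa and Rac but a and c have no common successor.
G3: fails — R02 and R03 but 2 and 3 have no common successor.

none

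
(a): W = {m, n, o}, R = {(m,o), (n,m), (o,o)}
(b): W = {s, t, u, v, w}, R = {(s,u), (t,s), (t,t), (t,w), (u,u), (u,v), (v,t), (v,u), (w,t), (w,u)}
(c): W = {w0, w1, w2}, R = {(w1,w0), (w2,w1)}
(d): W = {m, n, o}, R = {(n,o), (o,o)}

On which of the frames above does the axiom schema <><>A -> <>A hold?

This is the axiom for a generalized confluence (Geach) condition; its first-order frame correspondent is forall x forall y (x R^2 y -> exists w (y = w & xRw)).
(a): fails — nR²o but no w with o=w and nRw.
(b): fails — sR²v but no w* with v=w* and sRw*.
(c): fails — w2R²w0 but no w with w0=w and w2Rw.
(d): condition met.

(d)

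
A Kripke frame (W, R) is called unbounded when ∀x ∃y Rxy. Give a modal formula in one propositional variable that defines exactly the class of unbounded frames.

This is seriality; the standard corresponding axiom is D: □p → ◇p.
Suppose □p→◇p is valid. At any x set V(p)=W. Then □p at x, so ◇p at x, so x has a successor.

□p → ◇p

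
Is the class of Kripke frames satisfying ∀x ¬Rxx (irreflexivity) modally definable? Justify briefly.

If a class were modally definable it would be closed under surjective bounded morphisms (Goldblatt–Thomason).
The 4-cycle (worlds w0,w1,w2,w3 with w0→w1→w2→w3→w0) is irreflexive, and the map sending every world to a single reflexive point • is a surjective bounded morphism (forth: every edge maps to (•,•); back: every world has a successor). So any modal formula valid on the 4-cycle is also valid on the reflexive point, which is not irreflexive.
So the class is not modally definable.

No — not modally definable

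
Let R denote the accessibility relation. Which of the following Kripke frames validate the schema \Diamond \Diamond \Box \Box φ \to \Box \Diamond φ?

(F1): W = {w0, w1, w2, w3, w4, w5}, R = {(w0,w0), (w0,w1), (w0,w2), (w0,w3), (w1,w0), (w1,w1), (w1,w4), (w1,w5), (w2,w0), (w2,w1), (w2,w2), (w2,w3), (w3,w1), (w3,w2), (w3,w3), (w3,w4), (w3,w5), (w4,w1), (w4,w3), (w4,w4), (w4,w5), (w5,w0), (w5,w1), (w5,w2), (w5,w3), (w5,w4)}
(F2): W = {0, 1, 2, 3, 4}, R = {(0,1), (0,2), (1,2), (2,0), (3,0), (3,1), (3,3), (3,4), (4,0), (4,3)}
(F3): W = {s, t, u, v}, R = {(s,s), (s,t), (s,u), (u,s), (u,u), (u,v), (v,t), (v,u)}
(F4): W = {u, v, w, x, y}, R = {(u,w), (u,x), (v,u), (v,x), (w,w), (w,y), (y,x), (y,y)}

This is the axiom for a generalized confluence (Geach) condition; its first-order frame correspondent is \forall x \forall y \forall z ((x R^2 y \wedge xRz) \to \exists w (y R^2 w \wedge zRw)).
(F1): condition met.
(F2): fails — 0R²2, 0R2 but no w with 2R²w and 2Rw.
(F3): fails — sR²s, sRt but no w with sR²w and tRw.
(F4): fails — uR²w, uRx but no t with wR²t and xRt.
Valid on: (F1).

(F1)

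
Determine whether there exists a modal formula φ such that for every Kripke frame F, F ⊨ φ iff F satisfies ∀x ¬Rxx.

No — not modally definable

Any modally definable frame class is closed under surjective bounded morphisms.
The 4-cycle (worlds a,b,c,d with a→b→c→d→a) is irreflexive, and the map sending every world to a single reflexive point • is a surjective bounded morphism (forth: every edge maps to (•,•); back: every world has a successor). So any modal formula valid on the 4-cycle is also valid on the reflexive point, which is not irreflexive.
So the class is not modally definable.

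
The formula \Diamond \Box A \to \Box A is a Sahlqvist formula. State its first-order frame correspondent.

The Euclidean property

This is frame-equivalent to ◇A → □◇A (substitute ¬A for A and contrapose).
Suppose ◇A→□◇A is valid. Take Rxy, Rxz and set V(A)={y}. Then ◇A at x, so □◇A at x, so ◇A at z, so some w with Rzw has A; w=y, i.e. Rzy. By symmetry of the argument, Ryz.
Conversely, on a frame with the Euclidean property the schema holds at every world under every valuation.
Frame condition: \forall x \forall y \forall z (Rxy \wedge Rxz \to Ryz).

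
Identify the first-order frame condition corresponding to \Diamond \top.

◇⊤ holds at w iff w has a successor, so frame-validity of ◇⊤ is exactly seriality. Equivalently via □φ → ◇φ:
Suppose □φ→◇φ is valid. At any x set V(φ)=W. Then □φ at x, so ◇φ at x, so x has a successor.

seriality: \forall x \exists y Rxy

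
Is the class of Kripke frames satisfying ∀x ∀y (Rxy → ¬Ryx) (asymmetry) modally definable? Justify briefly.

Any modally definable frame class is closed under surjective bounded morphisms.
The 3-cycle (worlds w0,w1,w2 with w0→w1→w2→w0) is asymmetric. Mapping every world to a single reflexive point • is a surjective bounded morphism, and the reflexive point is not asymmetric (R•• but asymmetry requires ¬R••).
So no modal formula (or set of formulas) defines exactly the asymmetric frames.

No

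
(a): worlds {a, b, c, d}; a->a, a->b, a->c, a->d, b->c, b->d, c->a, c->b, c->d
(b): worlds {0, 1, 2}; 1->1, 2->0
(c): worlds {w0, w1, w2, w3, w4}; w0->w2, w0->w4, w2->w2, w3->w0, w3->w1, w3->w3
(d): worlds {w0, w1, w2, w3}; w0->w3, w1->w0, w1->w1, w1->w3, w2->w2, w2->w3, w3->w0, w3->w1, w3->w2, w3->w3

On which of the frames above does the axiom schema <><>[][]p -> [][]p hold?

Frame correspondent (Sahlqvist): forall x forall y forall z ((x R^2 y & x R^2 z) -> exists w (y R^2 w & z = w)) — i.e. a generalized confluence (Geach) condition.
(a): fails — aR²b, aR²c but no w with bR²w and c=w.
(b): holds.
(c): fails — w3R²w0, w3R²w0 but no w with w0R²w and w0=w.
(d): holds.

(b), (d)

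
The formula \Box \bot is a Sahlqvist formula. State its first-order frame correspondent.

emptiness of R

□⊥ is valid iff no world has any successor (otherwise □⊥ fails at any world with one).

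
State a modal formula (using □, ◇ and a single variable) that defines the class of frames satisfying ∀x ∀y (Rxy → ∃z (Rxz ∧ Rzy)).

This is density; the standard corresponding axiom is C4: □□s → □s.
Suppose □□s→□s is valid. Take Rxy and set V(s)={w : xR²w}. Then □□s at x, so □s at x, so s at y, i.e. ∃z(Rxz∧Rzy).

□□s → □s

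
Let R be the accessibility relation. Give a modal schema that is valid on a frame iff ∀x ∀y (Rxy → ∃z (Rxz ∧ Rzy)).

□□q → □q

The condition is density. The C4 schema □□q → □q defines it.
Suppose □□q→□q is valid. Take Rxy and set V(q)={w : xR²w}. Then □□q at x, so □q at x, so q at y, i.e. ∃z(Rxz∧Rzy).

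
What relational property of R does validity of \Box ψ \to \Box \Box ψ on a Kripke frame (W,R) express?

This schema is the 4 axiom.
It corresponds to transitivity: \forall x \forall y \forall z (Rxy \wedge Ryz \to Rxz).

transitivity: \forall x \forall y \forall z (Rxy \wedge Ryz \to Rxz)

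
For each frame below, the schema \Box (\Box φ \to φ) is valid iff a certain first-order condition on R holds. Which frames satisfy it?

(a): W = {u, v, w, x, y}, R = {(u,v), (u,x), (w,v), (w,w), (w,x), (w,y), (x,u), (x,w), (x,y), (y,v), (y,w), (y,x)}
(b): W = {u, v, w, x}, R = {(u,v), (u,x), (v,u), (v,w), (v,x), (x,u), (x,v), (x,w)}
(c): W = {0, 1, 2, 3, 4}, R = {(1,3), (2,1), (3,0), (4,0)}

This is the axiom for shift-reflexivity; its first-order frame correspondent is \forall x \forall y (Rxy \to Ryy).
(a): fails — Ruv but not Rvv.
(b): fails — Ruv but not Rvv.
(c): fails — R40 but not R00.

none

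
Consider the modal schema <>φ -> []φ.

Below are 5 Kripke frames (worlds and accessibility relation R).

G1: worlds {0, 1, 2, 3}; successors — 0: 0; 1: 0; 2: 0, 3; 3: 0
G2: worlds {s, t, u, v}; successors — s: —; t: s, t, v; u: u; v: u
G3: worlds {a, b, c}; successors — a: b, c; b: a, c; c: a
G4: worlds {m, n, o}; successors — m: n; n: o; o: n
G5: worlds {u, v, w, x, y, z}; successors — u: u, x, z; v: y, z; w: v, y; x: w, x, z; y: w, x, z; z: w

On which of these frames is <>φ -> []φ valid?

G4

This is the axiom for partial functionality; its first-order frame correspondent is forall x forall y forall z (Rxy & Rxz -> y = z).
G1: fails — 2 sees both 0 and 3.
G2: fails — t sees both s and t.
G3: fails — a sees both b and c.
G4: condition met.
G5: fails — u sees both u and x.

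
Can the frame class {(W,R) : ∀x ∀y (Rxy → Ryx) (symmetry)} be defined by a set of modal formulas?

The condition is symmetry. A defining modal formula is q → □◇q.
Suppose q→□◇q is valid. Take Rxy and set V(q)={x}. Then q at x, so □◇q at x, so ◇q at y, so some z with Ryz has q; z=x, i.e. Ryx.

Yes, by q → □◇q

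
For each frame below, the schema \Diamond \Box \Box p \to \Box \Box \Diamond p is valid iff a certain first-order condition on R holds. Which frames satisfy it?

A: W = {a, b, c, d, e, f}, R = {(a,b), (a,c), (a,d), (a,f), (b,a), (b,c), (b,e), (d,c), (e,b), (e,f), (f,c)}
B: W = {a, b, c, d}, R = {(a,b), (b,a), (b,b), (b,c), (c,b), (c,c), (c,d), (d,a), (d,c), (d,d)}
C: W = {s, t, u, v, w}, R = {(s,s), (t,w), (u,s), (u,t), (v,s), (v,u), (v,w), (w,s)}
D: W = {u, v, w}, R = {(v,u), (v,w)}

Frame correspondent (Sahlqvist): \forall x \forall y \forall z ((xRy \wedge x R^2 z) \to \exists w (y R^2 w \wedge zRw)) — i.e. a generalized confluence (Geach) condition.
A: fails — aRb, aR²c but no w with bR²w and cRw.
B: holds.
C: fails — vRs, vR²t but no w* with sR²w* and tRw*.
D: holds.

B, D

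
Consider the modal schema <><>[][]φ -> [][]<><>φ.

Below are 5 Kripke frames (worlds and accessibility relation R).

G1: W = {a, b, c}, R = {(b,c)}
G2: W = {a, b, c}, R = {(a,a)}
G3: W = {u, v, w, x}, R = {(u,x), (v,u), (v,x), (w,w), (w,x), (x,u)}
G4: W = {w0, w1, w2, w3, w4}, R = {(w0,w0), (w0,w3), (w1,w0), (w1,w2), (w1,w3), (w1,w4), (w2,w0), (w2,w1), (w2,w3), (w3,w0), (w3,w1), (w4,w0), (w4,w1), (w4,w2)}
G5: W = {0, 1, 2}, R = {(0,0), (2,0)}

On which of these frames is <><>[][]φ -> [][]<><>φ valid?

G1, G2, G4, G5

This is the axiom for a generalized confluence (Geach) condition; its first-order frame correspondent is forall x forall y forall z ((x R^2 y & x R^2 z) -> exists w (y R^2 w & z R^2 w)).
G1: ✓.
G2: ✓.
G3: fails — vR²u, vR²x but no t with uR²t and xR²t.
G4: ✓.
G5: ✓.
Valid on: G1, G2, G4, G5.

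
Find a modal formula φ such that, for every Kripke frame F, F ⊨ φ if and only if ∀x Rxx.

The condition is reflexivity. The T schema □s → s defines it.
Suppose □s→s is valid. At any x set V(s)={w : Rxw}. Then □s holds at x, so s holds at x, i.e. Rxx.

□s → s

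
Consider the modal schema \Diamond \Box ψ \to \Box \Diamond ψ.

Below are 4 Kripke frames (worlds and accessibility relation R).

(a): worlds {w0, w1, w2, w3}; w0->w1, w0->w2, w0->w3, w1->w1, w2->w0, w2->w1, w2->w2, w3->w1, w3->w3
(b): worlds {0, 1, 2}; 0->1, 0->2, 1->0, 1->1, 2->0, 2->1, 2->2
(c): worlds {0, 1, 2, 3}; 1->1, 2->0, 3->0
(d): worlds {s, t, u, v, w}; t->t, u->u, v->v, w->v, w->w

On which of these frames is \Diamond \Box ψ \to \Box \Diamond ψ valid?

(a), (b), (d)

Frame correspondent (Sahlqvist): \forall x \forall y \forall z (Rxy \wedge Rxz \to \exists w (Ryw \wedge Rzw)) — i.e. convergence.
(a): holds.
(b): holds.
(c): fails — R20 and R20 but 0 and 0 have no common successor.
(d): holds.
Valid on: (a), (b), (d).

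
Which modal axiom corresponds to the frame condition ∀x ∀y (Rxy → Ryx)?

p → □◇p

This is symmetry; the standard corresponding axiom is B: p → □◇p.
Suppose p→□◇p is valid. Take Rxy and set V(p)={x}. Then p at x, so □◇p at x, so ◇p at y, so some z with Ryz has p; z=x, i.e. Ryx.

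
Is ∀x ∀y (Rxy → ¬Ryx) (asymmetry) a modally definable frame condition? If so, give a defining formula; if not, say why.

Any modally definable frame class is closed under surjective bounded morphisms.
The 4-cycle (worlds s,t,u,v with s→t→u→v→s) is asymmetric. Mapping every world to a single reflexive point • is a surjective bounded morphism, and the reflexive point is not asymmetric (R•• but asymmetry requires ¬R••).
Hence asymmetry is not modally definable.

Not definable by any modal formula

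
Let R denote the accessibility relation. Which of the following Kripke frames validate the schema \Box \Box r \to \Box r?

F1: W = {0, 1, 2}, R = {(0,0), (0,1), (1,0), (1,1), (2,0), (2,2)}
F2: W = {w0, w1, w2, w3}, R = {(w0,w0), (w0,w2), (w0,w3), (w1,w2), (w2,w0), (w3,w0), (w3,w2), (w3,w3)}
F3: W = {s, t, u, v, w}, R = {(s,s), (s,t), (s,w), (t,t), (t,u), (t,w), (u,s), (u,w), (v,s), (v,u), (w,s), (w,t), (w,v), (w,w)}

F1

The schema corresponds to density: \forall x \forall y (Rxy \to \exists z (Rxz \wedge Rzy)).
F1: ✓.
F2: fails — Rw1w2 but no z with Rw1z and Rzw2.
F3: fails — Rvu but no z with Rvz and Rzu.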